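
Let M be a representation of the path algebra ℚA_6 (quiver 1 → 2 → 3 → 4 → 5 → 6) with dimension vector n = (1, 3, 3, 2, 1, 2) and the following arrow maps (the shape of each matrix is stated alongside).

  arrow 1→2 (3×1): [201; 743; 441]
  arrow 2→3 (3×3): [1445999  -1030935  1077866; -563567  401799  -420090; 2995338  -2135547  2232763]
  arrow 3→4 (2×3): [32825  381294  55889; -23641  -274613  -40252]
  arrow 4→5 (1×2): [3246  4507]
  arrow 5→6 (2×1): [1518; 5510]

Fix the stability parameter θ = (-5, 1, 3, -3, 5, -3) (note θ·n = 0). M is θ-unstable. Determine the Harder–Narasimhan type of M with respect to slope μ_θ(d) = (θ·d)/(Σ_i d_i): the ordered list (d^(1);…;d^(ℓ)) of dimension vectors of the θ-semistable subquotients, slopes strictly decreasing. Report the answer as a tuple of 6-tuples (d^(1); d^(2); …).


Via rank(M_{q-1}∘⋯∘M_p): M ≅ I[1,2], I[2,3], I[2,6], I[3,4], I[6,6].
μ_θ-semistable layers: μ^(1)=3; μ^(2)=1; μ^(3)=1/3; μ^(4)=0; μ^(5)=-3; μ^(6)=-5

((0, 0, 1, 0, 0, 0); (0, 2, 0, 0, 1, 1); (0, 1, 1, 1, 0, 0); (0, 0, 1, 1, 0, 0); (0, 0, 0, 0, 0, 1); (1, 0, 0, 0, 0, 0))


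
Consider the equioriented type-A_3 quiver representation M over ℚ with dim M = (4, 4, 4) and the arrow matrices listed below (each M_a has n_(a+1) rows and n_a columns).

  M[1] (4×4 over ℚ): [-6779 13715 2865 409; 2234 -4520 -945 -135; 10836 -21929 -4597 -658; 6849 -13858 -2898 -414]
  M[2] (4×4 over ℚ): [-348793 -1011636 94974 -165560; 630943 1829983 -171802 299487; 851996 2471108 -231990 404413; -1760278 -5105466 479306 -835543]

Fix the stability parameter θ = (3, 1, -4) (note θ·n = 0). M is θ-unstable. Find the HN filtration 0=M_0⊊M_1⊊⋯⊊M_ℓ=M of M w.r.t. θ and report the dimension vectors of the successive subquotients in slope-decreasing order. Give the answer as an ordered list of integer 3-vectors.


Via rank(M_{q-1}∘⋯∘M_p): M ≅ I[1,2], I[1,3]^3, I[3,3].
μ_θ-semistable layers: μ^(1)=2; μ^(2)=0; μ^(3)=-4

((1, 1, 0); (3, 3, 3); (0, 0, 1))


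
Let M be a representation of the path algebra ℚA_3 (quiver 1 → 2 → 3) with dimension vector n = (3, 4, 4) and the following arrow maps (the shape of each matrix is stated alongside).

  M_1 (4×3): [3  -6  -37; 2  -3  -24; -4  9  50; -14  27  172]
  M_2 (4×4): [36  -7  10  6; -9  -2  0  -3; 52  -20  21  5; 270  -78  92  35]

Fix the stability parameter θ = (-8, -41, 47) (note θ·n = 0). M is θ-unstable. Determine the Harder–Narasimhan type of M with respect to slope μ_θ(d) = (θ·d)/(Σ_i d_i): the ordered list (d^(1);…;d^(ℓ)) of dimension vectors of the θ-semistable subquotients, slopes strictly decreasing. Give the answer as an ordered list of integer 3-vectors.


Interval decomposition of M: I[1,1], I[1,3]^2, I[2,3]^2.
HN type (ℓ=4): μ^(1)=47; μ^(2)=-8; μ^(3)=-49/2; μ^(4)=-41

((0, 0, 4); (1, 0, 0); (2, 2, 0); (0, 2, 0))


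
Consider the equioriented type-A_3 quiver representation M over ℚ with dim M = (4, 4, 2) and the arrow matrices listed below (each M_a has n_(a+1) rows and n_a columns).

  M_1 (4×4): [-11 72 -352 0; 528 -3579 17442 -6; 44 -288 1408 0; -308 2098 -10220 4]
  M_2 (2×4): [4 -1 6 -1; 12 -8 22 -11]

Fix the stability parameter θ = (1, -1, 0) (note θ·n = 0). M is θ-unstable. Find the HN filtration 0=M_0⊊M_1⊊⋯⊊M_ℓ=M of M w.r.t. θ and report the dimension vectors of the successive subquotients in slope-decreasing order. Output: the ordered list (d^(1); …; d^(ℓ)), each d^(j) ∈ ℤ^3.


Via rank(M_{q-1}∘⋯∘M_p): M ≅ I[1,1]^2, I[1,2], I[1,3], I[2,2], I[2,3].
μ_θ-semistable layers: μ^(1)=1; μ^(2)=0; μ^(3)=-1

((2, 0, 0); (2, 2, 2); (0, 2, 0))


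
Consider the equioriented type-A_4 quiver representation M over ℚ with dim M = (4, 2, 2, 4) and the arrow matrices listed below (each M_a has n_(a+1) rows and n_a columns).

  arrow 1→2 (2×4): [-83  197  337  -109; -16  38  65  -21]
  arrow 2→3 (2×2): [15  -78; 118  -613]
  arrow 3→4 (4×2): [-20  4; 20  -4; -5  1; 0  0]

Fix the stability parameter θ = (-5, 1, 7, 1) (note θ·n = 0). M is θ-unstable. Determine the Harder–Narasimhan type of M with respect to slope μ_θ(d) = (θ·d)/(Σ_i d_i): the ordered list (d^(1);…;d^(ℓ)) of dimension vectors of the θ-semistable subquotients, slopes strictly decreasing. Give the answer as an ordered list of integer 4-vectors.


Barcode: M ≅ I[1,1]^2, I[1,3], I[1,4], I[4,4]^3. HN layers by μ_θ (4 steps, strictly decreasing):
  μ^(1)=7; μ^(2)=4; μ^(3)=1; μ^(4)=-5

((0, 0, 1, 0); (0, 0, 1, 1); (0, 2, 0, 3); (4, 0, 0, 0))


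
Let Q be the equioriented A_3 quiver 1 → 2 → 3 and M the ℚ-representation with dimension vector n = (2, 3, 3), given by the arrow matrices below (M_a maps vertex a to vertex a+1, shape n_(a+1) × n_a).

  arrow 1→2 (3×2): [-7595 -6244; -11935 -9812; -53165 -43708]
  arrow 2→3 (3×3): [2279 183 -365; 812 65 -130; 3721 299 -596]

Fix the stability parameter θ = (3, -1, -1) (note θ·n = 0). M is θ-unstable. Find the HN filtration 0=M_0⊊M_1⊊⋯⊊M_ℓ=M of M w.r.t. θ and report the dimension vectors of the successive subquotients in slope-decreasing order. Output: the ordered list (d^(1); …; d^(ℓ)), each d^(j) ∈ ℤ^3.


Interval decomposition of M: I[1,1], I[1,3], I[2,3]^2.
HN type (ℓ=3): μ^(1)=3; μ^(2)=1/3; μ^(3)=-1

((1, 0, 0); (1, 1, 1); (0, 2, 2))


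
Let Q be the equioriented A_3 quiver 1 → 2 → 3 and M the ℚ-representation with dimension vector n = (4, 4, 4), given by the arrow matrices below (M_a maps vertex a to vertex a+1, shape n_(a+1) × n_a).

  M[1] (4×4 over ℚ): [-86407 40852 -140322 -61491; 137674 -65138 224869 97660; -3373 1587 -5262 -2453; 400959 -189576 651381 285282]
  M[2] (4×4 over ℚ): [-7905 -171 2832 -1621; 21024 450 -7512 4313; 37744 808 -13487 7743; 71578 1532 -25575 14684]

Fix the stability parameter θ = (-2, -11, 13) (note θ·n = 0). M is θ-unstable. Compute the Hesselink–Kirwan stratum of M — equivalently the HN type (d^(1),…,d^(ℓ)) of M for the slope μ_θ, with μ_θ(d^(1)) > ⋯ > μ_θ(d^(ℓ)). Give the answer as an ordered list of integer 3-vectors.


Interval decomposition of M: I[1,2], I[1,3]^3, I[3,3].
HN type (ℓ=2): μ^(1)=13; μ^(2)=-13/2

((0, 0, 4); (4, 4, 0))


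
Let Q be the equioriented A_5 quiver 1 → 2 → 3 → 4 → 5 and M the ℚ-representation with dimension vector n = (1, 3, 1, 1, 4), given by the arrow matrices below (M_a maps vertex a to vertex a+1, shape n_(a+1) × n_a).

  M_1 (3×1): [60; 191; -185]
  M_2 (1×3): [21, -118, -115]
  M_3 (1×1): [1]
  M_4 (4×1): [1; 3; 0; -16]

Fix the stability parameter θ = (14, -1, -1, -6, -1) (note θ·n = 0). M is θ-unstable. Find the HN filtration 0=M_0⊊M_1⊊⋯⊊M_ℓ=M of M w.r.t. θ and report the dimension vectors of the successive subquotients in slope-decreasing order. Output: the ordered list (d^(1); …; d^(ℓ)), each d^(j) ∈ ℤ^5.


Interval decomposition of M: I[1,5], I[2,2]^2, I[5,5]^3.
HN type (ℓ=2): μ^(1)=1; μ^(2)=-1

((1, 1, 1, 1, 1); (0, 2, 0, 0, 3))


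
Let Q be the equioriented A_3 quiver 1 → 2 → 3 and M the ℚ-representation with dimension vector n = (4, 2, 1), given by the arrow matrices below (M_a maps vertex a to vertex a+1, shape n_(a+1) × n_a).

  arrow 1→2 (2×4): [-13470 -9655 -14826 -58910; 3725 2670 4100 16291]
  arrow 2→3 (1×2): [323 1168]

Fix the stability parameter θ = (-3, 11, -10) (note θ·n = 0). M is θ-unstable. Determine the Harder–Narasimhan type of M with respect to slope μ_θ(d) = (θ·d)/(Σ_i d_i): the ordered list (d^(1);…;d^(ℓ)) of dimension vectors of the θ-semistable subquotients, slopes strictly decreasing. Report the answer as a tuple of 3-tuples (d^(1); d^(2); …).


Via rank(M_{q-1}∘⋯∘M_p): M ≅ I[1,1]^2, I[1,2], I[1,3].
μ_θ-semistable layers: μ^(1)=11; μ^(2)=1/2; μ^(3)=-3

((0, 1, 0); (0, 1, 1); (4, 0, 0))


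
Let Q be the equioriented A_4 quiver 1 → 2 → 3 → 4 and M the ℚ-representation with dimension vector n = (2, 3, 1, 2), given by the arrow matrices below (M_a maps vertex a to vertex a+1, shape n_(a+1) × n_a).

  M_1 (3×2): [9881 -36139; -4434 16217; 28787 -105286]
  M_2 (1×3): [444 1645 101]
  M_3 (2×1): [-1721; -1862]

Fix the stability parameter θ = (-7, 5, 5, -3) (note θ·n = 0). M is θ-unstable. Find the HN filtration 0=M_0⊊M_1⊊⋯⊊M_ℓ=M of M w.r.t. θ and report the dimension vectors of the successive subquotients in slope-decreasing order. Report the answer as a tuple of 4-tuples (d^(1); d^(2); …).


Barcode: M ≅ I[1,2], I[1,4], I[2,2], I[4,4]. HN layers by μ_θ (4 steps, strictly decreasing):
  μ^(1)=5; μ^(2)=7/3; μ^(3)=-3; μ^(4)=-7

((0, 2, 0, 0); (0, 1, 1, 1); (0, 0, 0, 1); (2, 0, 0, 0))


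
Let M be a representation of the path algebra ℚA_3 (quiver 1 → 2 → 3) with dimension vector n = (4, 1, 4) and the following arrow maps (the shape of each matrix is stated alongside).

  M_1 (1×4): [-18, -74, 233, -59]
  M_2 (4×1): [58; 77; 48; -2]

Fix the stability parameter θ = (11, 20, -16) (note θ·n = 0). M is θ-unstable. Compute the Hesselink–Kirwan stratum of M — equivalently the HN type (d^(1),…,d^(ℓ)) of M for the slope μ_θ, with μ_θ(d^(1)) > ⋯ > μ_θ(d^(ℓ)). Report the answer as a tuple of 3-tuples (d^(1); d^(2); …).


Via rank(M_{q-1}∘⋯∘M_p): M ≅ I[1,1]^3, I[1,3], I[3,3]^3.
μ_θ-semistable layers: μ^(1)=11; μ^(2)=5; μ^(3)=-16

((3, 0, 0); (1, 1, 1); (0, 0, 3))


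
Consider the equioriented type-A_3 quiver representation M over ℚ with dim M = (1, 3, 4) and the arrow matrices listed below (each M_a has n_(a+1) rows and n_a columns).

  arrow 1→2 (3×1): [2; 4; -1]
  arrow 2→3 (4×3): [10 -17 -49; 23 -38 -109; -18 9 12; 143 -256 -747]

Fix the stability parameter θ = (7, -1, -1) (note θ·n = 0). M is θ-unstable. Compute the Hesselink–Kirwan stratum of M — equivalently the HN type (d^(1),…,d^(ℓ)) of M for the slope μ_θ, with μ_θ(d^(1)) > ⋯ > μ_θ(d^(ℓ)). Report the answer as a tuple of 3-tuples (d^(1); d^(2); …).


Interval decomposition of M: I[1,3], I[2,3]^2, I[3,3].
HN type (ℓ=2): μ^(1)=5/3; μ^(2)=-1

((1, 1, 1); (0, 2, 3))


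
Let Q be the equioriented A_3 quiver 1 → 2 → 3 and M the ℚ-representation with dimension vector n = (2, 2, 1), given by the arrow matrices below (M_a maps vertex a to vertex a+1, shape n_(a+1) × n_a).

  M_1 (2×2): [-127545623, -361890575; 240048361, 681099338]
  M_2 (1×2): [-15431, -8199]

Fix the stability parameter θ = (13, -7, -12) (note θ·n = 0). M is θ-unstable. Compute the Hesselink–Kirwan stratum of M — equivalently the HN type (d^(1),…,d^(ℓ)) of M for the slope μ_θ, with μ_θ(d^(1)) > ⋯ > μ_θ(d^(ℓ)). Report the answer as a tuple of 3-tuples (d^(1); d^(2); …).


Via rank(M_{q-1}∘⋯∘M_p): M ≅ I[1,2], I[1,3].
μ_θ-semistable layers: μ^(1)=3; μ^(2)=-2

((1, 1, 0); (1, 1, 1))


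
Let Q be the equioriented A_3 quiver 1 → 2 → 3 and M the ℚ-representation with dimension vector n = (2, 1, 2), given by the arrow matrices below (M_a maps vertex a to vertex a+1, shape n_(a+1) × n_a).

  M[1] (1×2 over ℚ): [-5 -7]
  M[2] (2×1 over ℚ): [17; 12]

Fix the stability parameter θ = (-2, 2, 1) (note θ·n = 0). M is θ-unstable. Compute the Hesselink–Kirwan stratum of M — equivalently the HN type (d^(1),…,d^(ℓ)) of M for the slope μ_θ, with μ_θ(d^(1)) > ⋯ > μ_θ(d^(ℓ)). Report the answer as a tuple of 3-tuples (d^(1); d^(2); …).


Interval decomposition of M: I[1,1], I[1,3], I[3,3].
HN type (ℓ=3): μ^(1)=3/2; μ^(2)=1; μ^(3)=-2

((0, 1, 1); (0, 0, 1); (2, 0, 0))


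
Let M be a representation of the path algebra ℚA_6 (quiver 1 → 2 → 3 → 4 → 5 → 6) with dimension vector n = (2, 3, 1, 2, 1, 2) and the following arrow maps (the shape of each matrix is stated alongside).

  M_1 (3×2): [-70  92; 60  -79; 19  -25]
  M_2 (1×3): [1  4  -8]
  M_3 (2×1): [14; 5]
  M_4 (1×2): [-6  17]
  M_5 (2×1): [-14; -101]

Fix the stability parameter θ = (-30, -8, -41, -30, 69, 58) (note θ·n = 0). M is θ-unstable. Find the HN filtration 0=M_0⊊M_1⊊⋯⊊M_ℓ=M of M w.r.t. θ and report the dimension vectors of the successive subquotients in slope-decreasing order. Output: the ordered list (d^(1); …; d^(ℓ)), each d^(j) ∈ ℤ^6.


Barcode: M ≅ I[1,2], I[1,6], I[2,2], I[4,4], I[6,6]. HN layers by μ_θ (5 steps, strictly decreasing):
  μ^(1)=127/2; μ^(2)=58; μ^(3)=-8; μ^(4)=-79/3; μ^(5)=-30

((0, 0, 0, 0, 1, 1); (0, 0, 0, 0, 0, 1); (0, 2, 0, 0, 0, 0); (0, 1, 1, 1, 0, 0); (2, 0, 0, 1, 0, 0))


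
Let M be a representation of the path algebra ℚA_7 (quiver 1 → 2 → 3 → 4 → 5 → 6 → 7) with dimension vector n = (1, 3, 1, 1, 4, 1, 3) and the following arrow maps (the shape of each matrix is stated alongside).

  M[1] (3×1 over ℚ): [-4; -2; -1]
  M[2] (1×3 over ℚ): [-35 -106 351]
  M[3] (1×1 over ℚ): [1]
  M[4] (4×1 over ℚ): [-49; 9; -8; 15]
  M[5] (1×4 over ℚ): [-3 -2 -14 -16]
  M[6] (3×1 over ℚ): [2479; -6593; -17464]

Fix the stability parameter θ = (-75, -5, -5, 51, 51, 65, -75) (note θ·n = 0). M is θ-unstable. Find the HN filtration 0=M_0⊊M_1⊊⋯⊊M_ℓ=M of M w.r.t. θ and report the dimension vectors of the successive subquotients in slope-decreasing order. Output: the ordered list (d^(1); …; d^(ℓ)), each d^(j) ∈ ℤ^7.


Barcode: M ≅ I[1,7], I[2,2]^2, I[5,5]^3, I[7,7]^2. HN layers by μ_θ (4 steps, strictly decreasing):
  μ^(1)=51; μ^(2)=23; μ^(3)=-5; μ^(4)=-75

((0, 0, 0, 0, 3, 0, 0); (0, 0, 0, 1, 1, 1, 1); (0, 3, 1, 0, 0, 0, 0); (1, 0, 0, 0, 0, 0, 2))


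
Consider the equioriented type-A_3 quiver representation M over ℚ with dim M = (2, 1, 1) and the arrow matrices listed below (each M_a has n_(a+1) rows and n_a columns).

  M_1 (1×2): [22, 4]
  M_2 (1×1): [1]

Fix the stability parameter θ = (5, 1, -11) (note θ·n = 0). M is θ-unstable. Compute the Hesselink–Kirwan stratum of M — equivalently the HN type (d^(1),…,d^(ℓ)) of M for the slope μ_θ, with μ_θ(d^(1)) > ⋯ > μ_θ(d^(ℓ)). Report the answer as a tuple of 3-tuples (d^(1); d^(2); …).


Via rank(M_{q-1}∘⋯∘M_p): M ≅ I[1,1], I[1,3].
μ_θ-semistable layers: μ^(1)=5; μ^(2)=-5/3

((1, 0, 0); (1, 1, 1))


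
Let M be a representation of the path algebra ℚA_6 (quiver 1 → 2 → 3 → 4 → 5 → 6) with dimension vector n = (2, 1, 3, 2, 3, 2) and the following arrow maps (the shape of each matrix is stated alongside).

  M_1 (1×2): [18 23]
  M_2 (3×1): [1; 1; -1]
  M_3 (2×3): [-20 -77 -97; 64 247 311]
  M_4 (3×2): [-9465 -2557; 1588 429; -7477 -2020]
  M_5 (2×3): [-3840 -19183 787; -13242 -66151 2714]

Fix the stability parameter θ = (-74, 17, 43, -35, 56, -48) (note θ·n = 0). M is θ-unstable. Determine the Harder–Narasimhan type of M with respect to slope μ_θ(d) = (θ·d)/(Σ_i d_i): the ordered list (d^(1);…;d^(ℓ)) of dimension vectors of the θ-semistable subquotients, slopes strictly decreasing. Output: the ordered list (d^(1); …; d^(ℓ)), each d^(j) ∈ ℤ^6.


Interval decomposition of M: I[1,1], I[1,3], I[3,6]^2, I[5,5].
HN type (ℓ=5): μ^(1)=56; μ^(2)=43; μ^(3)=17; μ^(4)=4; μ^(5)=-74

((0, 0, 0, 0, 1, 0); (0, 0, 1, 0, 0, 0); (0, 1, 0, 0, 0, 0); (0, 0, 2, 2, 2, 2); (2, 0, 0, 0, 0, 0))


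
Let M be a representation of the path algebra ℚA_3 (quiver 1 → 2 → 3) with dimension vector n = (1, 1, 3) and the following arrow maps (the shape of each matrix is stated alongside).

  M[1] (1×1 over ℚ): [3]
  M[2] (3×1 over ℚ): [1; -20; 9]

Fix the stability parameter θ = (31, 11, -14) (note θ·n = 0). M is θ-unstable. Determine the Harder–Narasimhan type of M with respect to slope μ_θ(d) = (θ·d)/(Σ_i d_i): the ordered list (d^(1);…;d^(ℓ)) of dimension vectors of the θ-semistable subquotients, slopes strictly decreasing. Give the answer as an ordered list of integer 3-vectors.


Barcode: M ≅ I[1,3], I[3,3]^2. HN layers by μ_θ (2 steps, strictly decreasing):
  μ^(1)=28/3; μ^(2)=-14

((1, 1, 1); (0, 0, 2))


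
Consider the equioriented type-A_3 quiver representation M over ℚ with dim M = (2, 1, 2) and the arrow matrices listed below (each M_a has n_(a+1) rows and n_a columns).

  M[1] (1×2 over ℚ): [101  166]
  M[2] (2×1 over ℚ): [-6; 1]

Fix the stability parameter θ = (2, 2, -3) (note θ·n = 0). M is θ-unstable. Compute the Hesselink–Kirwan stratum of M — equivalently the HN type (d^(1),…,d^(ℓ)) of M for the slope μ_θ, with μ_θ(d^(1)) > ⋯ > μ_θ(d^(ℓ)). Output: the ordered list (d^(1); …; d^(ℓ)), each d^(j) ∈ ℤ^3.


Interval decomposition of M: I[1,1], I[1,3], I[3,3].
HN type (ℓ=3): μ^(1)=2; μ^(2)=1/3; μ^(3)=-3

((1, 0, 0); (1, 1, 1); (0, 0, 1))


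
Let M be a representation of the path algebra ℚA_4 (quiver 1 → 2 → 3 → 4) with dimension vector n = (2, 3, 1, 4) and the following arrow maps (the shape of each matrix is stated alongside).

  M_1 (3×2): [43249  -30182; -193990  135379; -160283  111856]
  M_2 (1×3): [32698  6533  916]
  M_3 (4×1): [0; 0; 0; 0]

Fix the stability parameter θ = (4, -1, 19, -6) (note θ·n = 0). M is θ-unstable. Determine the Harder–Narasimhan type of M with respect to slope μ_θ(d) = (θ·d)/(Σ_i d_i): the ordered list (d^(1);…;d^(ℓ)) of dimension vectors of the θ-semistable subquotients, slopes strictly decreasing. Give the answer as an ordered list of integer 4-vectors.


Interval decomposition of M: I[1,2], I[1,3], I[2,2], I[4,4]^4.
HN type (ℓ=4): μ^(1)=19; μ^(2)=3/2; μ^(3)=-1; μ^(4)=-6

((0, 0, 1, 0); (2, 2, 0, 0); (0, 1, 0, 0); (0, 0, 0, 4))


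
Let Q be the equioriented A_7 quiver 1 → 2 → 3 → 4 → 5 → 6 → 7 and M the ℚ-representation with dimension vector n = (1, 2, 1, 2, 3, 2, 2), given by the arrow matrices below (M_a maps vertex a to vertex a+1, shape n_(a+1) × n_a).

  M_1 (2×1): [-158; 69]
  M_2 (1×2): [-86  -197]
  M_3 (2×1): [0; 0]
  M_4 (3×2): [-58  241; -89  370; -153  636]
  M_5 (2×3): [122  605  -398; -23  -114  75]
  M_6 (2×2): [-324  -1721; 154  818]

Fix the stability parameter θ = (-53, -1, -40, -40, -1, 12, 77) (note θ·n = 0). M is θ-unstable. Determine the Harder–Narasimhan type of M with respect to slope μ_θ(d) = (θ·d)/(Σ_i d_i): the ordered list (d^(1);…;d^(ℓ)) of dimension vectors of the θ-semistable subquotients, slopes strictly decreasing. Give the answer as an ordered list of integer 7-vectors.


Interval decomposition of M: I[1,3], I[2,2], I[4,7]^2, I[5,5].
HN type (ℓ=6): μ^(1)=77; μ^(2)=12; μ^(3)=-1; μ^(4)=-41/2; μ^(5)=-40; μ^(6)=-53

((0, 0, 0, 0, 0, 0, 2); (0, 0, 0, 0, 0, 2, 0); (0, 1, 0, 0, 3, 0, 0); (0, 1, 1, 0, 0, 0, 0); (0, 0, 0, 2, 0, 0, 0); (1, 0, 0, 0, 0, 0, 0))


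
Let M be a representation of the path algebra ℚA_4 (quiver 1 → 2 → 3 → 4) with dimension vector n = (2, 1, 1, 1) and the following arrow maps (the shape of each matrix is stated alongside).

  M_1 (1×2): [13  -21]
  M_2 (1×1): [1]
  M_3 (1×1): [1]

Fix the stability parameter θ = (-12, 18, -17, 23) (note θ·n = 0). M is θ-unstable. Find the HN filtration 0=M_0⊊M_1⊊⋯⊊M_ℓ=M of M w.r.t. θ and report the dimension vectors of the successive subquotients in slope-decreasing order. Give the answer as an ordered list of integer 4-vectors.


Barcode: M ≅ I[1,1], I[1,4]. HN layers by μ_θ (3 steps, strictly decreasing):
  μ^(1)=23; μ^(2)=1/2; μ^(3)=-12

((0, 0, 0, 1); (0, 1, 1, 0); (2, 0, 0, 0))


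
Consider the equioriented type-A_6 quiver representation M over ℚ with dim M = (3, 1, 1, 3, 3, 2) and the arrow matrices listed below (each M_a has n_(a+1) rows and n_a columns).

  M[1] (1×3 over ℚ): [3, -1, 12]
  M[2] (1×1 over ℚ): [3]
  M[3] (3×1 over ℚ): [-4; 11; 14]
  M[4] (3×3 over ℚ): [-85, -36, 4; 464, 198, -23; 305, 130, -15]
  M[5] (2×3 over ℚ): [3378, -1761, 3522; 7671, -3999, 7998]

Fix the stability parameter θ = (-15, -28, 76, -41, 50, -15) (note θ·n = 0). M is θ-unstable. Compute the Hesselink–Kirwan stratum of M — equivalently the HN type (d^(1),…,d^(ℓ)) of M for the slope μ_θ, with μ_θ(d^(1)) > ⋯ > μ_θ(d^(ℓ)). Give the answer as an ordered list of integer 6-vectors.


Via rank(M_{q-1}∘⋯∘M_p): M ≅ I[1,1]^2, I[1,4], I[4,6]^2, I[5,5].
μ_θ-semistable layers: μ^(1)=50; μ^(2)=35/2; μ^(3)=-15; μ^(4)=-43/2; μ^(5)=-41

((0, 0, 0, 0, 1, 0); (0, 0, 1, 1, 2, 2); (2, 0, 0, 0, 0, 0); (1, 1, 0, 0, 0, 0); (0, 0, 0, 2, 0, 0))


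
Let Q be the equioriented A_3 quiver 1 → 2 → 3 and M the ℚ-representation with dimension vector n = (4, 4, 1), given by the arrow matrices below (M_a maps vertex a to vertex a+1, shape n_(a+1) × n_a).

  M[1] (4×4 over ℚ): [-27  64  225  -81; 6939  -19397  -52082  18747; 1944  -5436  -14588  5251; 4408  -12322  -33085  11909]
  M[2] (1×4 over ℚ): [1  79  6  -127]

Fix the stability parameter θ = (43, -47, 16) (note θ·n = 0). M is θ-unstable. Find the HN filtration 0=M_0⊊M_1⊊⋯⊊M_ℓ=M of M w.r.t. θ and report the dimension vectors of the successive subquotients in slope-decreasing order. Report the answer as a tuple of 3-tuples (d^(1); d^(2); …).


Interval decomposition of M: I[1,2]^3, I[1,3].
HN type (ℓ=2): μ^(1)=16; μ^(2)=-2

((0, 0, 1); (4, 4, 0))


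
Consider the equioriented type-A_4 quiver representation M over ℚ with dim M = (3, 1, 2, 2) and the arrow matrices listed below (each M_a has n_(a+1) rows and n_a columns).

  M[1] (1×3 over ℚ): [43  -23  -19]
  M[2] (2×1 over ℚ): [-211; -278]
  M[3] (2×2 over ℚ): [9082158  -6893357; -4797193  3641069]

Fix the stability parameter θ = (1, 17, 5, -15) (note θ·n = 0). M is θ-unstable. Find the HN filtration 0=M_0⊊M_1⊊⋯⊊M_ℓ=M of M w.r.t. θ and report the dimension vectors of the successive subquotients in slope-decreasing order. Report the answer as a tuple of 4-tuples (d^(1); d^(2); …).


Interval decomposition of M: I[1,1]^2, I[1,4], I[3,4].
HN type (ℓ=3): μ^(1)=7/3; μ^(2)=1; μ^(3)=-5

((0, 1, 1, 1); (3, 0, 0, 0); (0, 0, 1, 1))


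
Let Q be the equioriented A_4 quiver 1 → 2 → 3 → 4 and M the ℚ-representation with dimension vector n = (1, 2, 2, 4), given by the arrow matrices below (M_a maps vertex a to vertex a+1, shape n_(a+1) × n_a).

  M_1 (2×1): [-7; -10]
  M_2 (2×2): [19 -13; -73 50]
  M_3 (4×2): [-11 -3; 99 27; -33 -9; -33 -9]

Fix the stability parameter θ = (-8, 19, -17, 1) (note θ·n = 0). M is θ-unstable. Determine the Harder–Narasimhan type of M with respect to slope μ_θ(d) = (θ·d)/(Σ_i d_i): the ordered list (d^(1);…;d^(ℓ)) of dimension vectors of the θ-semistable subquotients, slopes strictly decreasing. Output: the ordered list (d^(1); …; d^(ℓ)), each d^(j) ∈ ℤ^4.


Barcode: M ≅ I[1,3], I[2,4], I[4,4]^3. HN layers by μ_θ (2 steps, strictly decreasing):
  μ^(1)=1; μ^(2)=-8

((0, 2, 2, 4); (1, 0, 0, 0))


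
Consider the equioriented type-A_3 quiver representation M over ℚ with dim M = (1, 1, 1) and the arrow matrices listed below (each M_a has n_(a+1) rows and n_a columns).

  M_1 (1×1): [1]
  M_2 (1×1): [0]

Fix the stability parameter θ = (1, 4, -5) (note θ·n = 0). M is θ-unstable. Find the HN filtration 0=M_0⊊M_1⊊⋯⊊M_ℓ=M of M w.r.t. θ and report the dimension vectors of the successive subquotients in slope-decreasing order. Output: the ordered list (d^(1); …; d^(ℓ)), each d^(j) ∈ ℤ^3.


Interval decomposition of M: I[1,2], I[3,3].
HN type (ℓ=3): μ^(1)=4; μ^(2)=1; μ^(3)=-5

((0, 1, 0); (1, 0, 0); (0, 0, 1))


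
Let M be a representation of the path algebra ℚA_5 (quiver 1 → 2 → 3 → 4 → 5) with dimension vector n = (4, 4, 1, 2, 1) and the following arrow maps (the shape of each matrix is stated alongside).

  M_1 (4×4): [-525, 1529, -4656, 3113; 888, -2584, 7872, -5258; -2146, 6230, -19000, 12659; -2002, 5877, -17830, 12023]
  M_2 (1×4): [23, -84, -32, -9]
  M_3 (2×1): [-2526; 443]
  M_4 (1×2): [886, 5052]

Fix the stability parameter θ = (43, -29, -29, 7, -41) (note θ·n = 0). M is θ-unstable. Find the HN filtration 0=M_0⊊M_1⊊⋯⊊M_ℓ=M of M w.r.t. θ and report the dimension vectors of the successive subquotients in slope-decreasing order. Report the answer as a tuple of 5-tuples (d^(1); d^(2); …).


Via rank(M_{q-1}∘⋯∘M_p): M ≅ I[1,1], I[1,2]^2, I[1,4], I[2,2], I[4,5].
μ_θ-semistable layers: μ^(1)=43; μ^(2)=7; μ^(3)=-5; μ^(4)=-17; μ^(5)=-29

((1, 0, 0, 0, 0); (2, 2, 0, 1, 0); (1, 1, 1, 0, 0); (0, 0, 0, 1, 1); (0, 1, 0, 0, 0))


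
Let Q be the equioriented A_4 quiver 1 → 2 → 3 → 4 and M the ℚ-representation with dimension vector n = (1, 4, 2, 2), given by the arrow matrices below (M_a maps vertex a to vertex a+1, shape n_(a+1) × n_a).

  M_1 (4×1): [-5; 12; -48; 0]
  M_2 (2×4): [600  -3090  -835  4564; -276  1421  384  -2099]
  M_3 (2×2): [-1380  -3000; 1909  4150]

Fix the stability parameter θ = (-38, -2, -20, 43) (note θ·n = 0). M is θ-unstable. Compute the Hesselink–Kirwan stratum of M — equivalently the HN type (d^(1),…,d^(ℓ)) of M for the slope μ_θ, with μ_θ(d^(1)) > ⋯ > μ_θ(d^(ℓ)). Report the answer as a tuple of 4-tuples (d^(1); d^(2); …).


Interval decomposition of M: I[1,2], I[2,2], I[2,3], I[2,4], I[4,4].
HN type (ℓ=4): μ^(1)=43; μ^(2)=-2; μ^(3)=-11; μ^(4)=-38

((0, 0, 0, 2); (0, 2, 0, 0); (0, 2, 2, 0); (1, 0, 0, 0))


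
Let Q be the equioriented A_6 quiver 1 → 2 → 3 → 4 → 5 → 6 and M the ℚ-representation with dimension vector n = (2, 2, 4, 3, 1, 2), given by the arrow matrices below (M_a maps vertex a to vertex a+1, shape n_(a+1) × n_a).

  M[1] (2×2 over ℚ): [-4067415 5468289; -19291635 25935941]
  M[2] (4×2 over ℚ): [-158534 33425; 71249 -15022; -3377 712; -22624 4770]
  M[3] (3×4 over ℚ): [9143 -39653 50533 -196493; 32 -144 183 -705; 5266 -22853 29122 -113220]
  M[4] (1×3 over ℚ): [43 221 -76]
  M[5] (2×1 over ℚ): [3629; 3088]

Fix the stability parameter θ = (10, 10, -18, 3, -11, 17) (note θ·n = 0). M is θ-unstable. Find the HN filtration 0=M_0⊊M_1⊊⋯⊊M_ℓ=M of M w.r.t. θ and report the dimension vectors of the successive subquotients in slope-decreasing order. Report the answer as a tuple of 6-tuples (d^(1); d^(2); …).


Barcode: M ≅ I[1,1], I[1,6], I[2,4], I[3,3], I[3,4], I[6,6]. HN layers by μ_θ (6 steps, strictly decreasing):
  μ^(1)=17; μ^(2)=10; μ^(3)=3; μ^(4)=-6/5; μ^(5)=-4; μ^(6)=-18

((0, 0, 0, 0, 0, 2); (1, 0, 0, 0, 0, 0); (0, 0, 0, 2, 0, 0); (1, 1, 1, 1, 1, 0); (0, 1, 1, 0, 0, 0); (0, 0, 2, 0, 0, 0))


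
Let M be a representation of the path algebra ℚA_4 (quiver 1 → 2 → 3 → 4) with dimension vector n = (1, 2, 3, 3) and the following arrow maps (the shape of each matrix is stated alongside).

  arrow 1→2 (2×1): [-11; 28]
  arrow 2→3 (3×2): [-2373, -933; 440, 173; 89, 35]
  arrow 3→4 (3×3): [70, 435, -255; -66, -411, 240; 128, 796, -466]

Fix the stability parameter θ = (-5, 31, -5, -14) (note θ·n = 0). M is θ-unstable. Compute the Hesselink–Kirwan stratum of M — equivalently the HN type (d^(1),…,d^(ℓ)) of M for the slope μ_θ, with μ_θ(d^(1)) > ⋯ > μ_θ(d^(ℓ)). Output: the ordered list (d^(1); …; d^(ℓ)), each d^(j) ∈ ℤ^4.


Barcode: M ≅ I[1,4], I[2,4], I[3,3], I[4,4]. HN layers by μ_θ (3 steps, strictly decreasing):
  μ^(1)=4; μ^(2)=-5; μ^(3)=-14

((0, 2, 2, 2); (1, 0, 1, 0); (0, 0, 0, 1))


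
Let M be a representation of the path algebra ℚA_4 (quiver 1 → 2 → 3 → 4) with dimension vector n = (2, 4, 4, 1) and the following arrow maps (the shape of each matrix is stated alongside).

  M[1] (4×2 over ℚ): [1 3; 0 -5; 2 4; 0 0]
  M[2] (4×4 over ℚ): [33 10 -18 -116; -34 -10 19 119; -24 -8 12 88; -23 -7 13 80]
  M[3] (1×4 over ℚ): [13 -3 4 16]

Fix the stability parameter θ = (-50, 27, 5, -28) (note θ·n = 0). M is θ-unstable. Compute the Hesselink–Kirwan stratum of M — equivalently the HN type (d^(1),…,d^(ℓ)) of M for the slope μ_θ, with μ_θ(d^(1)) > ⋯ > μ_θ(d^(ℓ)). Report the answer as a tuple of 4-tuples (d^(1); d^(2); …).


Barcode: M ≅ I[1,3], I[1,4], I[2,3]^2. HN layers by μ_θ (3 steps, strictly decreasing):
  μ^(1)=16; μ^(2)=4/3; μ^(3)=-50

((0, 3, 3, 0); (0, 1, 1, 1); (2, 0, 0, 0))


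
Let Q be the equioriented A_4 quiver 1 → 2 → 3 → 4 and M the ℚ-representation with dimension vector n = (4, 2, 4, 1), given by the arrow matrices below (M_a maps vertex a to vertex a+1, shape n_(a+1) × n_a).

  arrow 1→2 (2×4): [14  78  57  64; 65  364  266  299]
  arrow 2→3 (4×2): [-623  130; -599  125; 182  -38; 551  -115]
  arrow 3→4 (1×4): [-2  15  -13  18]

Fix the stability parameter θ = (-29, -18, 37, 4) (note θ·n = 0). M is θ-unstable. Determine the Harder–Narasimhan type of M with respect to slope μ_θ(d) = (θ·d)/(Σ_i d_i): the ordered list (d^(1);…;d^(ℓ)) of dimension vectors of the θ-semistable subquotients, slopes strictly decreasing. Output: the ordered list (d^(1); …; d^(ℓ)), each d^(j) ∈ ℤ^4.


Barcode: M ≅ I[1,1]^2, I[1,3], I[1,4], I[3,3]^2. HN layers by μ_θ (4 steps, strictly decreasing):
  μ^(1)=37; μ^(2)=41/2; μ^(3)=-18; μ^(4)=-29

((0, 0, 3, 0); (0, 0, 1, 1); (0, 2, 0, 0); (4, 0, 0, 0))


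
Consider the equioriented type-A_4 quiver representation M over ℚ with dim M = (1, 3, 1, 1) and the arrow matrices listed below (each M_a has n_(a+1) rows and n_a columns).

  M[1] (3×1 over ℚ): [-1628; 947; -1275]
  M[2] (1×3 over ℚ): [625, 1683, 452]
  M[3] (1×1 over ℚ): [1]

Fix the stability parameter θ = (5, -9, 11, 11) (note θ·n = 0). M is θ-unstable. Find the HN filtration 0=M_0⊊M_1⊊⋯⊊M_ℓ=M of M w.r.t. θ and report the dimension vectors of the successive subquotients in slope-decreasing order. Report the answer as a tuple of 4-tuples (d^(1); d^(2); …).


Interval decomposition of M: I[1,4], I[2,2]^2.
HN type (ℓ=3): μ^(1)=11; μ^(2)=-2; μ^(3)=-9

((0, 0, 1, 1); (1, 1, 0, 0); (0, 2, 0, 0))


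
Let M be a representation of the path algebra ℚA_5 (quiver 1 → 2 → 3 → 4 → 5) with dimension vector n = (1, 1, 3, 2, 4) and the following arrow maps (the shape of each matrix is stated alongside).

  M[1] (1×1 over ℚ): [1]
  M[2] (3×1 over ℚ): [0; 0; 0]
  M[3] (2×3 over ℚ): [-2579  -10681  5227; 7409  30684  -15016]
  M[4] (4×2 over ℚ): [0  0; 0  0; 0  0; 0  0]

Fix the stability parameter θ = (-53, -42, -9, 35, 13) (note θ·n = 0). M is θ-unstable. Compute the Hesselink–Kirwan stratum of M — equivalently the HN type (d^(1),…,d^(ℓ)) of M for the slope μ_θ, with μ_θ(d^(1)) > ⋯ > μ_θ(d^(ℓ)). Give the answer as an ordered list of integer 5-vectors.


Via rank(M_{q-1}∘⋯∘M_p): M ≅ I[1,2], I[3,3], I[3,4]^2, I[5,5]^4.
μ_θ-semistable layers: μ^(1)=35; μ^(2)=13; μ^(3)=-9; μ^(4)=-42; μ^(5)=-53

((0, 0, 0, 2, 0); (0, 0, 0, 0, 4); (0, 0, 3, 0, 0); (0, 1, 0, 0, 0); (1, 0, 0, 0, 0))


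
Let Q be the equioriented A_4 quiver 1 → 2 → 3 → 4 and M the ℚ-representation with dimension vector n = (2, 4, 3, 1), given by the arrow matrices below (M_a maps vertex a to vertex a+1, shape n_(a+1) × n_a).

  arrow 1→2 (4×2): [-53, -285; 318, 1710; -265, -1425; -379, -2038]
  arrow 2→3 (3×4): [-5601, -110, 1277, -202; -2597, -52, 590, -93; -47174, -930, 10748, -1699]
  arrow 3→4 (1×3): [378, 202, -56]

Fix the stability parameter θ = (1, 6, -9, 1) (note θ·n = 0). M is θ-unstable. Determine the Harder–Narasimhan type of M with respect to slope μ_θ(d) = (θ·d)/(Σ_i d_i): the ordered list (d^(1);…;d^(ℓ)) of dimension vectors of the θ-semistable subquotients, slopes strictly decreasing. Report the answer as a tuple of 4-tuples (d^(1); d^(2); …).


Barcode: M ≅ I[1,3], I[1,4], I[2,2], I[2,3]. HN layers by μ_θ (4 steps, strictly decreasing):
  μ^(1)=6; μ^(2)=1; μ^(3)=-2/3; μ^(4)=-3/2

((0, 1, 0, 0); (0, 0, 0, 1); (2, 2, 2, 0); (0, 1, 1, 0))


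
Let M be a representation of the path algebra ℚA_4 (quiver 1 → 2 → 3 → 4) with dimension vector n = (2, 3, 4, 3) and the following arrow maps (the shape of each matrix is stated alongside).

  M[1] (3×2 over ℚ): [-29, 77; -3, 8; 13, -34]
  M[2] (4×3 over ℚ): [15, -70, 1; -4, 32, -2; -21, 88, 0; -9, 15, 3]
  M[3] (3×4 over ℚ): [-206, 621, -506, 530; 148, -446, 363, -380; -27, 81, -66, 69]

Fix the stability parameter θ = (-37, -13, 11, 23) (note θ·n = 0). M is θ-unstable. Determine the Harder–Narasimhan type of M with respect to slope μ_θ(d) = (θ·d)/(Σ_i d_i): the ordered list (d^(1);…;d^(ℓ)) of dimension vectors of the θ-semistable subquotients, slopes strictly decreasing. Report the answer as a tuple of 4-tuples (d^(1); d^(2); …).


Via rank(M_{q-1}∘⋯∘M_p): M ≅ I[1,4]^2, I[2,4], I[3,3].
μ_θ-semistable layers: μ^(1)=23; μ^(2)=11; μ^(3)=-13; μ^(4)=-37

((0, 0, 0, 3); (0, 0, 4, 0); (0, 3, 0, 0); (2, 0, 0, 0))


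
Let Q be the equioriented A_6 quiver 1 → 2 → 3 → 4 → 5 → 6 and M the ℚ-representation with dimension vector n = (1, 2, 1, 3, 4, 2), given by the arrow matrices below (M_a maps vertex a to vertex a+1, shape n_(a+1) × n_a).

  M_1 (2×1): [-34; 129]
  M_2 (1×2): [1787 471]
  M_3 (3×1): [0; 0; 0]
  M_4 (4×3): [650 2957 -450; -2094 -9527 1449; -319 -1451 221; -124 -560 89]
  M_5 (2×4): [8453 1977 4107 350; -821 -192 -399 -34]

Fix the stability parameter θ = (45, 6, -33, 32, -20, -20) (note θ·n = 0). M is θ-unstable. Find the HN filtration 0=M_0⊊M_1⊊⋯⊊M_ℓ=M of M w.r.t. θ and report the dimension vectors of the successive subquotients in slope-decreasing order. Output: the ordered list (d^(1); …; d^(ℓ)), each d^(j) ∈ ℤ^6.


Via rank(M_{q-1}∘⋯∘M_p): M ≅ I[1,3], I[2,2], I[4,5], I[4,6]^2, I[5,5].
μ_θ-semistable layers: μ^(1)=6; μ^(2)=-8/3; μ^(3)=-20

((1, 2, 1, 1, 1, 0); (0, 0, 0, 2, 2, 2); (0, 0, 0, 0, 1, 0))


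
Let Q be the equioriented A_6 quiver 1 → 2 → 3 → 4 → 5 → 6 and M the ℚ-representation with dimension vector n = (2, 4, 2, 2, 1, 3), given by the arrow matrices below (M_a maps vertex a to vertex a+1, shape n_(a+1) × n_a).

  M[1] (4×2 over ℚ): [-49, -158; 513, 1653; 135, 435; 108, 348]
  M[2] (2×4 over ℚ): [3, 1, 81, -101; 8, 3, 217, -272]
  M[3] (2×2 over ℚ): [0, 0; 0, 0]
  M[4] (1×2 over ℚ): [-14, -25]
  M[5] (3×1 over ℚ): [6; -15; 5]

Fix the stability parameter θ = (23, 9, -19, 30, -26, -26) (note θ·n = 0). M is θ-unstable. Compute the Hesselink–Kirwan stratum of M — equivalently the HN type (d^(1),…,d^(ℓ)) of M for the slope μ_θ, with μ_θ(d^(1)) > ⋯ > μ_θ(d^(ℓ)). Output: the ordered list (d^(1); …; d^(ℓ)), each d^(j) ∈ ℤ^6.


Via rank(M_{q-1}∘⋯∘M_p): M ≅ I[1,3]^2, I[2,2]^2, I[4,4], I[4,6], I[6,6]^2.
μ_θ-semistable layers: μ^(1)=30; μ^(2)=9; μ^(3)=13/3; μ^(4)=-22/3; μ^(5)=-26

((0, 0, 0, 1, 0, 0); (0, 2, 0, 0, 0, 0); (2, 2, 2, 0, 0, 0); (0, 0, 0, 1, 1, 1); (0, 0, 0, 0, 0, 2))


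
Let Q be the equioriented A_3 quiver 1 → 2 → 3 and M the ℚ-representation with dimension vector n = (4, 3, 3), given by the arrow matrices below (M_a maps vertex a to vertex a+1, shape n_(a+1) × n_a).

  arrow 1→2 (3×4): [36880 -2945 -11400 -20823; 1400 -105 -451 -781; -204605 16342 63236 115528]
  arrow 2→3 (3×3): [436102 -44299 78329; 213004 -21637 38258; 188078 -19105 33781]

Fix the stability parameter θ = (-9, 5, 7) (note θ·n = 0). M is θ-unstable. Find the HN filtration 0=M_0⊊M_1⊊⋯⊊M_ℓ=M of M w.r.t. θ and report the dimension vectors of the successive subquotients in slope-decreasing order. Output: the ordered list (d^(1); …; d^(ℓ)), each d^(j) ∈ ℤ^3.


Interval decomposition of M: I[1,1], I[1,2], I[1,3]^2, I[3,3].
HN type (ℓ=3): μ^(1)=7; μ^(2)=5; μ^(3)=-9

((0, 0, 3); (0, 3, 0); (4, 0, 0))


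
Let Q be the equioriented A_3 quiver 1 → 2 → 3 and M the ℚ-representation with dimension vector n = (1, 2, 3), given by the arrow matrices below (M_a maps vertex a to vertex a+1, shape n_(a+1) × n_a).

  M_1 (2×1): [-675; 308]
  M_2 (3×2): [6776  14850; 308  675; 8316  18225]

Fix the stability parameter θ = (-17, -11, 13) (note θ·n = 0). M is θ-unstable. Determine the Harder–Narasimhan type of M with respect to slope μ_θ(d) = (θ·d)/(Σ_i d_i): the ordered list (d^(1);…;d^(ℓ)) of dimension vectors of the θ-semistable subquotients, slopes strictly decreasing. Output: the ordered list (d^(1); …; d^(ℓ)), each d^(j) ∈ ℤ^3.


Barcode: M ≅ I[1,2], I[2,3], I[3,3]^2. HN layers by μ_θ (3 steps, strictly decreasing):
  μ^(1)=13; μ^(2)=-11; μ^(3)=-17

((0, 0, 3); (0, 2, 0); (1, 0, 0))


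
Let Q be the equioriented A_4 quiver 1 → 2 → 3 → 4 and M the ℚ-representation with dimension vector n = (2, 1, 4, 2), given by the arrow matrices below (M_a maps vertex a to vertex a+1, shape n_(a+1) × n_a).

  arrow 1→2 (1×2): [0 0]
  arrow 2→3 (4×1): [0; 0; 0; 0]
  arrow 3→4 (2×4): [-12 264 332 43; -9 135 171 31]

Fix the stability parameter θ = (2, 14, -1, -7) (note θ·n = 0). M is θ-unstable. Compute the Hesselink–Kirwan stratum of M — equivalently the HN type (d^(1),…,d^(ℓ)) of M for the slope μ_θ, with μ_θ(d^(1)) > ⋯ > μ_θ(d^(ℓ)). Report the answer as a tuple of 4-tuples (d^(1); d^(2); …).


Via rank(M_{q-1}∘⋯∘M_p): M ≅ I[1,1]^2, I[2,2], I[3,3]^2, I[3,4]^2.
μ_θ-semistable layers: μ^(1)=14; μ^(2)=2; μ^(3)=-1; μ^(4)=-4

((0, 1, 0, 0); (2, 0, 0, 0); (0, 0, 2, 0); (0, 0, 2, 2))


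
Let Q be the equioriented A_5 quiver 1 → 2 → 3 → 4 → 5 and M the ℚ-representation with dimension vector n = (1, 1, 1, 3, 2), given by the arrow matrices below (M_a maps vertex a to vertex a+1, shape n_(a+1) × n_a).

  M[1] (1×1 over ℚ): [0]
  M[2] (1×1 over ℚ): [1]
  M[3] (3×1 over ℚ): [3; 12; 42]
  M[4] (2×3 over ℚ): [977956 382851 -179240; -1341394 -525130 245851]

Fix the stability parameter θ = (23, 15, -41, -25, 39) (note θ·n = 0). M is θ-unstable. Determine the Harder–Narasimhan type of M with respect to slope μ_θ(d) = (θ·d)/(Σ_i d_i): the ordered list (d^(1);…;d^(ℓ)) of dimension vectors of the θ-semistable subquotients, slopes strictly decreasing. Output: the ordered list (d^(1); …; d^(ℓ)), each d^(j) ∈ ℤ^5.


Via rank(M_{q-1}∘⋯∘M_p): M ≅ I[1,1], I[2,4], I[4,5]^2.
μ_θ-semistable layers: μ^(1)=39; μ^(2)=23; μ^(3)=-17; μ^(4)=-25

((0, 0, 0, 0, 2); (1, 0, 0, 0, 0); (0, 1, 1, 1, 0); (0, 0, 0, 2, 0))


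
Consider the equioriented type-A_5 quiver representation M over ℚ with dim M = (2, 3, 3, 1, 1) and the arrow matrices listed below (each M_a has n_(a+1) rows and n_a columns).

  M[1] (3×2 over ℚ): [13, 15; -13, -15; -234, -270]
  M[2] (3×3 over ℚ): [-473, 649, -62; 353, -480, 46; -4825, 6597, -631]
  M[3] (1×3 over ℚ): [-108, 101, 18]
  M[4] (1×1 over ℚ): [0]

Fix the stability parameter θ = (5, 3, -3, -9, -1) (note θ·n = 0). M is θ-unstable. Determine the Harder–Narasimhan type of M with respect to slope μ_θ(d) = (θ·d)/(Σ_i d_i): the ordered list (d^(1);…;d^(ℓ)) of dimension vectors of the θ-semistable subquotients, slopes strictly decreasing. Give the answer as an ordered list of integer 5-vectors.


Interval decomposition of M: I[1,1], I[1,4], I[2,3]^2, I[5,5].
HN type (ℓ=3): μ^(1)=5; μ^(2)=0; μ^(3)=-1

((1, 0, 0, 0, 0); (0, 2, 2, 0, 0); (1, 1, 1, 1, 1))


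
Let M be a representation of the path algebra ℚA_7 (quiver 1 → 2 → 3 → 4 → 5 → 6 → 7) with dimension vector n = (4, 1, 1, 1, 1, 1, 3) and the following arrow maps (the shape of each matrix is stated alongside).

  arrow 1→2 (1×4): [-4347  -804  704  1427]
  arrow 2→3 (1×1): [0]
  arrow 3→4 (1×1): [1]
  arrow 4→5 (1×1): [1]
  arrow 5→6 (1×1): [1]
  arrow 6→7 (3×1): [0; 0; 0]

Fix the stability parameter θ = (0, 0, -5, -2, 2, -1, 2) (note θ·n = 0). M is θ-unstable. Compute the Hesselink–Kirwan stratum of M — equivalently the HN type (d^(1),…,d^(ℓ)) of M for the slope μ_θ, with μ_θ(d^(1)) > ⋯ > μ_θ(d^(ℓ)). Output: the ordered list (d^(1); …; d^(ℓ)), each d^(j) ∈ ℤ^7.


Interval decomposition of M: I[1,1]^3, I[1,2], I[3,6], I[7,7]^3.
HN type (ℓ=5): μ^(1)=2; μ^(2)=1/2; μ^(3)=0; μ^(4)=-2; μ^(5)=-5

((0, 0, 0, 0, 0, 0, 3); (0, 0, 0, 0, 1, 1, 0); (4, 1, 0, 0, 0, 0, 0); (0, 0, 0, 1, 0, 0, 0); (0, 0, 1, 0, 0, 0, 0))
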